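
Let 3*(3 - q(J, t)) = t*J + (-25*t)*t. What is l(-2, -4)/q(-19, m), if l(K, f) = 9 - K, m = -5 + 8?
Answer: 11/97 ≈ 0.11340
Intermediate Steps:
m = 3
q(J, t) = 3 + 25*t**2/3 - J*t/3 (q(J, t) = 3 - (t*J + (-25*t)*t)/3 = 3 - (J*t - 25*t**2)/3 = 3 - (-25*t**2 + J*t)/3 = 3 + (25*t**2/3 - J*t/3) = 3 + 25*t**2/3 - J*t/3)
l(-2, -4)/q(-19, m) = (9 - 1*(-2))/(3 + (25/3)*3**2 - 1/3*(-19)*3) = (9 + 2)/(3 + (25/3)*9 + 19) = 11/(3 + 75 + 19) = 11/97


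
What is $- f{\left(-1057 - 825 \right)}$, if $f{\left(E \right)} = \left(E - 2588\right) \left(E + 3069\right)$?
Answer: $5305890$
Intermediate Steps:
$f{\left(E \right)} = \left(-2588 + E\right) \left(3069 + E\right)$
$- f{\left(-1057 - 825 \right)} = - (-7942572 + \left(-1057 - 825\right)^{2} + 481 \left(-1057 - 825\right)) = - (-7942572 + \left(-1882\right)^{2} + 481 \left(-1882\right)) = - (-7942572 + 3541924 - 905242) = \left(-1\right) \left(-5305890\right) = 5305890$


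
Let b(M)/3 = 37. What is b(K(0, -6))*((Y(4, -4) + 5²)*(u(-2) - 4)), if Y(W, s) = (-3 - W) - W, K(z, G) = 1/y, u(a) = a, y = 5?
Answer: -9324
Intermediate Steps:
K(z, G) = ⅕ (K(z, G) = 1/5 = ⅕)
Y(W, s) = -3 - 2*W
b(M) = 111 (b(M) = 3*37 = 111)
b(K(0, -6))*((Y(4, -4) + 5²)*(u(-2) - 4)) = 111*(((-3 - 2*4) + 5²)*(-2 - 4)) = 111*(((-3 - 8) + 25)*(-6)) = 111*((-11 + 25)*(-6)) = 111*(14*(-6)) = 111*(-84) = -9324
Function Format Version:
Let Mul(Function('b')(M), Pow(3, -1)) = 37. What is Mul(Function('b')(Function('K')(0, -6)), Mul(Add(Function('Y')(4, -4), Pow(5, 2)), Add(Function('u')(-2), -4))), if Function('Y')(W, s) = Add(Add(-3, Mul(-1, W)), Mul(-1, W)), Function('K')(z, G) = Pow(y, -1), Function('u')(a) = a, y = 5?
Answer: -9324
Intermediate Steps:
Function('K')(z, G) = Rational(1, 5) (Function('K')(z, G) = Pow(5, -1) = Rational(1, 5))
Function('Y')(W, s) = Add(-3, Mul(-2, W))
Function('b')(M) = 111 (Function('b')(M) = Mul(3, 37) = 111)
Mul(Function('b')(Function('K')(0, -6)), Mul(Add(Function('Y')(4, -4), Pow(5, 2)), Add(Function('u')(-2), -4))) = Mul(111, Mul(Add(Add(-3, Mul(-2, 4)), Pow(5, 2)), Add(-2, -4))) = Mul(111, Mul(Add(Add(-3, -8), 25), -6)) = Mul(111, Mul(Add(-11, 25), -6)) = Mul(111, Mul(14, -6)) = Mul(111, -84) = -9324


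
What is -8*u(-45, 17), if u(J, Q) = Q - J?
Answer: -496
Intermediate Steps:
-8*u(-45, 17) = -8*(17 - 1*(-45)) = -8*(17 + 45) = -8*62 = -496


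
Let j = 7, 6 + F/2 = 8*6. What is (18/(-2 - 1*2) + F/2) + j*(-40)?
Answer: -485/2 ≈ -242.50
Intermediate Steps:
F = 84 (F = -12 + 2*(8*6) = -12 + 2*48 = -12 + 96 = 84)
(18/(-2 - 1*2) + F/2) + j*(-40) = (18/(-2 - 1*2) + 84/2) + 7*(-40) = (18/(-2 - 2) + 84*(½)) - 280 = (18/(-4) + 42) - 280 = (18*(-¼) + 42) - 280 = (-9/2 + 42) - 280 = 75/2 - 280 = -485/2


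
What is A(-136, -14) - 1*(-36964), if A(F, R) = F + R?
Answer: 36814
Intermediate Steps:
A(-136, -14) - 1*(-36964) = (-136 - 14) - 1*(-36964) = -150 + 36964 = 36814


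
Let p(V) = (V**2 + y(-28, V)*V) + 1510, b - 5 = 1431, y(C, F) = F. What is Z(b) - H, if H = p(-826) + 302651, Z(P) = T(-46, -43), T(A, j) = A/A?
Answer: -1668712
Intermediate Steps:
T(A, j) = 1
b = 1436 (b = 5 + 1431 = 1436)
p(V) = 1510 + 2*V**2 (p(V) = (V**2 + V*V) + 1510 = (V**2 + V**2) + 1510 = 2*V**2 + 1510 = 1510 + 2*V**2)
Z(P) = 1
H = 1668713 (H = (1510 + 2*(-826)**2) + 302651 = (1510 + 2*682276) + 302651 = (1510 + 1364552) + 302651 = 1366062 + 302651 = 1668713)
Z(b) - H = 1 - 1*1668713 = 1 - 1668713 = -1668712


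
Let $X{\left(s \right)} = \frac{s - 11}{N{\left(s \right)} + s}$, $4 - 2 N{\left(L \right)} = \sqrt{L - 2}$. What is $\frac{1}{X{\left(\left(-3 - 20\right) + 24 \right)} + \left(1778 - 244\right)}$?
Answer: $\frac{28319}{43349506} + \frac{5 i}{21674753} \approx 0.00065327 + 2.3068 \cdot 10^{-7} i$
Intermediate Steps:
$N{\left(L \right)} = 2 - \frac{\sqrt{-2 + L}}{2}$ ($N{\left(L \right)} = 2 - \frac{\sqrt{L - 2}}{2} = 2 - \frac{\sqrt{-2 + L}}{2}$)
$X{\left(s \right)} = \frac{-11 + s}{2 + s - \frac{\sqrt{-2 + s}}{2}}$ ($X{\left(s \right)} = \frac{s - 11}{\left(2 - \frac{\sqrt{-2 + s}}{2}\right) + s} = \frac{-11 + s}{2 + s - \frac{\sqrt{-2 + s}}{2}}$)
$\frac{1}{X{\left(\left(-3 - 20\right) + 24 \right)} + \left(1778 - 244\right)} = \frac{1}{\frac{2 \left(-11 + \left(\left(-3 - 20\right) + 24\right)\right)}{4 - \sqrt{-2 + \left(\left(-3 - 20\right) + 24\right)} + 2 \left(\left(-3 - 20\right) + 24\right)} + \left(1778 - 244\right)} = \frac{1}{\frac{2 \left(-11 + \left(-23 + 24\right)\right)}{4 - \sqrt{-2 + \left(-23 + 24\right)} + 2 \left(-23 + 24\right)} + 1534} = \frac{1}{\frac{2 \left(-11 + 1\right)}{4 - \sqrt{-2 + 1} + 2 \cdot 1} + 1534} = \frac{1}{2 \frac{1}{4 - \sqrt{-1} + 2} \left(-10\right) + 1534} = \frac{1}{2 \frac{1}{4 - i + 2} \left(-10\right) + 1534} = \frac{1}{2 \frac{1}{6 - i} \left(-10\right) + 1534} = \frac{1}{2 \frac{6 + i}{37} \left(-10\right) + 1534} = \frac{1}{\left(- \frac{120}{37} - \frac{20 i}{37}\right) + 1534} = \frac{1}{\frac{56638}{37} - \frac{20 i}{37}} = \frac{37 \left(\frac{56638}{37} + \frac{20 i}{37}\right)}{86699012}$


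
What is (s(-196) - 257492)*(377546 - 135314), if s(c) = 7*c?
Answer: -62705144448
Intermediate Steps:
(s(-196) - 257492)*(377546 - 135314) = (7*(-196) - 257492)*(377546 - 135314) = (-1372 - 257492)*242232 = -258864*242232 = -62705144448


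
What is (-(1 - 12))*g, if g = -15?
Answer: -165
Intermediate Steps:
(-(1 - 12))*g = -(1 - 12)*(-15) = -1*(-11)*(-15) = 11*(-15) = -165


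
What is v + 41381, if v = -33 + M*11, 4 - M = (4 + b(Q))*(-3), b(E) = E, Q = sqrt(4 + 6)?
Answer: 41524 + 33*sqrt(10) ≈ 41628.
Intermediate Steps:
Q = sqrt(10) ≈ 3.1623
M = 16 + 3*sqrt(10) (M = 4 - (4 + sqrt(10))*(-3) = 4 - (-12 - 3*sqrt(10)) = 4 + (12 + 3*sqrt(10)) = 16 + 3*sqrt(10) ≈ 25.487)
v = 143 + 33*sqrt(10) (v = -33 + (16 + 3*sqrt(10))*11 = -33 + (176 + 33*sqrt(10)) = 143 + 33*sqrt(10) ≈ 247.36)
v + 41381 = (143 + 33*sqrt(10)) + 41381 = 41524 + 33*sqrt(10)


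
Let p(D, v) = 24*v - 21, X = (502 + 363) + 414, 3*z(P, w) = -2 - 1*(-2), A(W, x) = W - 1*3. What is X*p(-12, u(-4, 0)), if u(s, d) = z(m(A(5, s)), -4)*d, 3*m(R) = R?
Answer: -26859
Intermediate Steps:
A(W, x) = -3 + W (A(W, x) = W - 3 = -3 + W)
m(R) = R/3
z(P, w) = 0 (z(P, w) = (-2 - 1*(-2))/3 = (-2 + 2)/3 = (1/3)*0 = 0)
u(s, d) = 0 (u(s, d) = 0*d = 0)
X = 1279 (X = 865 + 414 = 1279)
p(D, v) = -21 + 24*v
X*p(-12, u(-4, 0)) = 1279*(-21 + 24*0) = 1279*(-21 + 0) = 1279*(-21) = -26859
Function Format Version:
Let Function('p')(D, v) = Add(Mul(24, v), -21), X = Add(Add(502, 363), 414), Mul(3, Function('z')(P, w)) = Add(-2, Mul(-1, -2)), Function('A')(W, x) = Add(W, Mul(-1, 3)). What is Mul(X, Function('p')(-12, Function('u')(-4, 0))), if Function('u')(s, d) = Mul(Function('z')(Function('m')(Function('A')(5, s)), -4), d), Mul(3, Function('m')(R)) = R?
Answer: -26859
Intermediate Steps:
Function('A')(W, x) = Add(-3, W) (Function('A')(W, x) = Add(W, -3) = Add(-3, W))
Function('m')(R) = Mul(Rational(1, 3), R)
Function('z')(P, w) = 0 (Function('z')(P, w) = Mul(Rational(1, 3), Add(-2, Mul(-1, -2))) = Mul(Rational(1, 3), Add(-2, 2)) = Mul(Rational(1, 3), 0) = 0)
Function('u')(s, d) = 0 (Function('u')(s, d) = Mul(0, d) = 0)
X = 1279 (X = Add(865, 414) = 1279)
Function('p')(D, v) = Add(-21, Mul(24, v))
Mul(X, Function('p')(-12, Function('u')(-4, 0))) = Mul(1279, Add(-21, Mul(24, 0))) = Mul(1279, Add(-21, 0)) = Mul(1279, -21) = -26859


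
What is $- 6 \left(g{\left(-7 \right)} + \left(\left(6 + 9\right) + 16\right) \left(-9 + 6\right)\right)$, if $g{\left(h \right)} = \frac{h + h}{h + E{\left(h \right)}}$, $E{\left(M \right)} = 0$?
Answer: $546$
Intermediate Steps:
$g{\left(h \right)} = 2$ ($g{\left(h \right)} = \frac{h + h}{h + 0} = \frac{2 h}{h} = 2$)
$- 6 \left(g{\left(-7 \right)} + \left(\left(6 + 9\right) + 16\right) \left(-9 + 6\right)\right) = - 6 \left(2 + \left(\left(6 + 9\right) + 16\right) \left(-9 + 6\right)\right) = - 6 \left(2 + \left(15 + 16\right) \left(-3\right)\right) = - 6 \left(2 + 31 \left(-3\right)\right) = - 6 \left(2 - 93\right) = \left(-6\right) \left(-91\right) = 546$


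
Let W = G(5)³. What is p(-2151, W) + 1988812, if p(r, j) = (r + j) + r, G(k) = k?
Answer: 1984635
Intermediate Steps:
W = 125 (W = 5³ = 125)
p(r, j) = j + 2*r (p(r, j) = (j + r) + r = j + 2*r)
p(-2151, W) + 1988812 = (125 + 2*(-2151)) + 1988812 = (125 - 4302) + 1988812 = -4177 + 1988812 = 1984635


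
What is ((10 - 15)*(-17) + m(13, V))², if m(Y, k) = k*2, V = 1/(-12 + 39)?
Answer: 5276209/729 ≈ 7237.6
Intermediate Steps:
V = 1/27 ≈ 0.037037
m(Y, k) = 2*k
((10 - 15)*(-17) + m(13, V))² = ((10 - 15)*(-17) + 2*(1/27))² = (-5*(-17) + 2/27)² = (85 + 2/27)² = (2297/27)² = 5276209/729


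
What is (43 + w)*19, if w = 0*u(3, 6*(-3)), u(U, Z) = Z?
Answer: 817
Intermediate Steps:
w = 0 (w = 0*(6*(-3)) = 0*(-18) = 0)
(43 + w)*19 = (43 + 0)*19 = 43*19 = 817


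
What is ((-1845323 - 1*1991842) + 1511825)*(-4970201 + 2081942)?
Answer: 6716184183060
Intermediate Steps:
((-1845323 - 1*1991842) + 1511825)*(-4970201 + 2081942) = ((-1845323 - 1991842) + 1511825)*(-2888259) = (-3837165 + 1511825)*(-2888259) = -2325340*(-2888259) = 6716184183060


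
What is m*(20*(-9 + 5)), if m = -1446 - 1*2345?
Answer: 303280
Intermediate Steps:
m = -3791 (m = -1446 - 2345 = -3791)
m*(20*(-9 + 5)) = -75820*(-9 + 5) = -75820*(-4) = -3791*(-80) = 303280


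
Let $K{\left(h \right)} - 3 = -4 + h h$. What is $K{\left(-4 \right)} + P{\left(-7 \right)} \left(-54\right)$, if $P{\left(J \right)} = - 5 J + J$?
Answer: $-1497$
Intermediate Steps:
$K{\left(h \right)} = -1 + h^{2}$ ($K{\left(h \right)} = 3 + \left(-4 + h h\right) = 3 + \left(-4 + h^{2}\right) = -1 + h^{2}$)
$P{\left(J \right)} = - 4 J$
$K{\left(-4 \right)} + P{\left(-7 \right)} \left(-54\right) = \left(-1 + \left(-4\right)^{2}\right) + \left(-4\right) \left(-7\right) \left(-54\right) = \left(-1 + 16\right) + 28 \left(-54\right) = 15 - 1512 = -1497$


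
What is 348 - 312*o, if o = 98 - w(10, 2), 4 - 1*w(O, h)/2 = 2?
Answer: -28980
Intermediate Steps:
w(O, h) = 4 (w(O, h) = 8 - 2*2 = 8 - 4 = 4)
o = 94 (o = 98 - 1*4 = 98 - 4 = 94)
348 - 312*o = 348 - 312*94 = 348 - 29328 = -28980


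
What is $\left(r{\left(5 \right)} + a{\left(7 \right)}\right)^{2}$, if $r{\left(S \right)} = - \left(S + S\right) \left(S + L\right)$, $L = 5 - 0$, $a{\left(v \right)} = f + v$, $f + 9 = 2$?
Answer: $10000$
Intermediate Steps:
$f = -7$ ($f = -9 + 2 = -7$)
$a{\left(v \right)} = -7 + v$
$L = 5$ ($L = 5 + 0 = 5$)
$r{\left(S \right)} = - 2 S \left(5 + S\right)$ ($r{\left(S \right)} = - \left(S + S\right) \left(S + 5\right) = - 2 S \left(5 + S\right)$)
$\left(r{\left(5 \right)} + a{\left(7 \right)}\right)^{2} = \left(\left(-2\right) 5 \left(5 + 5\right) + \left(-7 + 7\right)\right)^{2} = \left(\left(-2\right) 5 \cdot 10 + 0\right)^{2} = \left(-100 + 0\right)^{2} = \left(-100\right)^{2} = 10000$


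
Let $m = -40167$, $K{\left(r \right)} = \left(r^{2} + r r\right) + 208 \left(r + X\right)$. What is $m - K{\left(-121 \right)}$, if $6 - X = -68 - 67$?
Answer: $-73609$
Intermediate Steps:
$X = 141$ ($X = 6 - \left(-68 - 67\right) = 6 - -135 = 6 + 135 = 141$)
$K{\left(r \right)} = 29328 + 2 r^{2} + 208 r$ ($K{\left(r \right)} = \left(r^{2} + r r\right) + 208 \left(r + 141\right) = \left(r^{2} + r^{2}\right) + 208 \left(141 + r\right) = 2 r^{2} + \left(29328 + 208 r\right) = 29328 + 2 r^{2} + 208 r$)
$m - K{\left(-121 \right)} = -40167 - \left(29328 + 2 \left(-121\right)^{2} + 208 \left(-121\right)\right) = -40167 - \left(29328 + 2 \cdot 14641 - 25168\right) = -40167 - \left(29328 + 29282 - 25168\right) = -40167 - 33442 = -73609$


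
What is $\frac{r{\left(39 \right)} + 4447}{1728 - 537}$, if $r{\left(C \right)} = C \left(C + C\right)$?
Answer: $\frac{7489}{1191} \approx 6.288$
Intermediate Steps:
$r{\left(C \right)} = 2 C^{2}$ ($r{\left(C \right)} = C 2 C = 2 C^{2}$)
$\frac{r{\left(39 \right)} + 4447}{1728 - 537} = \frac{2 \cdot 39^{2} + 4447}{1728 - 537} = \frac{2 \cdot 1521 + 4447}{1191} = \left(3042 + 4447\right) \frac{1}{1191} = 7489 \cdot \frac{1}{1191} = \frac{7489}{1191}$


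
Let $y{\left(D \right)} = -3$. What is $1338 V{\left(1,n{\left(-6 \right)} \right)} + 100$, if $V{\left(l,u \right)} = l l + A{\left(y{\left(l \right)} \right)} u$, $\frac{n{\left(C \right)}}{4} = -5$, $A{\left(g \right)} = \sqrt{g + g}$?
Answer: $1438 - 26760 i \sqrt{6} \approx 1438.0 - 65548.0 i$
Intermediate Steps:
$A{\left(g \right)} = \sqrt{2} \sqrt{g}$ ($A{\left(g \right)} = \sqrt{2 g} = \sqrt{2} \sqrt{g}$)
$n{\left(C \right)} = -20$ ($n{\left(C \right)} = 4 \left(-5\right) = -20$)
$V{\left(l,u \right)} = l^{2} + i u \sqrt{6}$ ($V{\left(l,u \right)} = l l + \sqrt{2} \sqrt{-3} u = l^{2} + \sqrt{2} i \sqrt{3} u = l^{2} + i \sqrt{6} u = l^{2} + i u \sqrt{6}$)
$1338 V{\left(1,n{\left(-6 \right)} \right)} + 100 = 1338 \left(1^{2} + i \left(-20\right) \sqrt{6}\right) + 100 = 1338 \left(1 - 20 i \sqrt{6}\right) + 100 = \left(1338 - 26760 i \sqrt{6}\right) + 100 = 1438 - 26760 i \sqrt{6}$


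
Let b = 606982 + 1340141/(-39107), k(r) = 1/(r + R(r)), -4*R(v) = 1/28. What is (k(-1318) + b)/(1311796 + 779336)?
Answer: 3503823074114677/12071808134987508 ≈ 0.29025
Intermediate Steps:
R(v) = -1/112 (R(v) = -1/4/28 = -1/4*1/28 = -1/112)
k(r) = 1/(-1/112 + r) (k(r) = 1/(r - 1/112) = 1/(-1/112 + r))
b = 23735904933/39107 (b = 606982 + 1340141*(-1/39107) = 606982 - 1340141/39107 = 23735904933/39107 ≈ 6.0695e+5)
(k(-1318) + b)/(1311796 + 779336) = (112/(-1 + 112*(-1318)) + 23735904933/39107)/(1311796 + 779336) = (112/(-1 - 147616) + 23735904933/39107)/2091132 = (112/(-147617) + 23735904933/39107)*(1/2091132) = (112*(-1/147617) + 23735904933/39107)*(1/2091132) = (-112/147617 + 23735904933/39107)*(1/2091132) = (3503823074114677/5772858019)*(1/2091132) = 3503823074114677/12071808134987508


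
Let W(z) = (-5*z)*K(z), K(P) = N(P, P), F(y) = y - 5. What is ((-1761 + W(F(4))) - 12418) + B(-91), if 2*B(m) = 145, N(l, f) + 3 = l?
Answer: -28253/2 ≈ -14127.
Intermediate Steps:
N(l, f) = -3 + l
F(y) = -5 + y
K(P) = -3 + P
B(m) = 145/2 (B(m) = (½)*145 = 145/2)
W(z) = -5*z*(-3 + z) (W(z) = (-5*z)*(-3 + z) = -5*z*(-3 + z))
((-1761 + W(F(4))) - 12418) + B(-91) = ((-1761 + 5*(-5 + 4)*(3 - (-5 + 4))) - 12418) + 145/2 = ((-1761 + 5*(-1)*(3 - 1*(-1))) - 12418) + 145/2 = ((-1761 + 5*(-1)*(3 + 1)) - 12418) + 145/2 = ((-1761 + 5*(-1)*4) - 12418) + 145/2 = ((-1761 - 20) - 12418) + 145/2 = (-1781 - 12418) + 145/2 = -14199 + 145/2 = -28253/2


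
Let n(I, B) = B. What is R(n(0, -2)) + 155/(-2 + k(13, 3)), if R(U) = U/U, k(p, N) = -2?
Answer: -151/4 ≈ -37.750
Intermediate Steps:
R(U) = 1
R(n(0, -2)) + 155/(-2 + k(13, 3)) = 1 + 155/(-2 - 2) = 1 + 155/(-4) = 1 + 155*(-¼) = 1 - 155/4 = -151/4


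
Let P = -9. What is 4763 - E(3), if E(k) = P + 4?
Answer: 4768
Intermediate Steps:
E(k) = -5 (E(k) = -9 + 4 = -5)
4763 - E(3) = 4763 - 1*(-5) = 4763 + 5 = 4768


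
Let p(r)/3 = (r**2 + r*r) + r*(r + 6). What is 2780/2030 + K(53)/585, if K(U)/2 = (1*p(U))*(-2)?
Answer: -469782/2639 ≈ -178.02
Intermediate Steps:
p(r) = 6*r**2 + 3*r*(6 + r) (p(r) = 3*((r**2 + r*r) + r*(r + 6)) = 3*((r**2 + r**2) + r*(6 + r)) = 3*(2*r**2 + r*(6 + r)) = 6*r**2 + 3*r*(6 + r))
K(U) = -36*U*(2 + U) (K(U) = 2*((1*(9*U*(2 + U)))*(-2)) = 2*((9*U*(2 + U))*(-2)) = 2*(-18*U*(2 + U)) = -36*U*(2 + U))
2780/2030 + K(53)/585 = 2780/2030 - 36*53*(2 + 53)/585 = 2780*(1/2030) - 36*53*55*(1/585) = 278/203 - 104940*1/585 = 278/203 - 2332/13 = -469782/2639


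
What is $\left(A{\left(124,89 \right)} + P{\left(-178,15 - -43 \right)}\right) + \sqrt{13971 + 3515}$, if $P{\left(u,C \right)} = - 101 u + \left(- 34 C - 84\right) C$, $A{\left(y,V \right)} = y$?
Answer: $-101146 + \sqrt{17486} \approx -1.0101 \cdot 10^{5}$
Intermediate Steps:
$P{\left(u,C \right)} = - 101 u + C \left(-84 - 34 C\right)$ ($P{\left(u,C \right)} = - 101 u + \left(-84 - 34 C\right) C = - 101 u + C \left(-84 - 34 C\right)$)
$\left(A{\left(124,89 \right)} + P{\left(-178,15 - -43 \right)}\right) + \sqrt{13971 + 3515} = \left(124 - \left(-17978 + 34 \left(15 - -43\right)^{2} + 84 \left(15 - -43\right)\right)\right) + \sqrt{13971 + 3515} = \left(124 - \left(-17978 + 34 \left(15 + 43\right)^{2} + 84 \left(15 + 43\right)\right)\right) + \sqrt{17486} = \left(124 - \left(-13106 + 114376\right)\right) + \sqrt{17486} = \left(124 - 101270\right) + \sqrt{17486} = -101146 + \sqrt{17486}$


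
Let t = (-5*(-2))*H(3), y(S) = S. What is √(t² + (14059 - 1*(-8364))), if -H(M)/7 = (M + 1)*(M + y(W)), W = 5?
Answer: √5040023 ≈ 2245.0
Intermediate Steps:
H(M) = -7*(1 + M)*(5 + M) (H(M) = -7*(M + 1)*(M + 5) = -7*(1 + M)*(5 + M))
t = -2240 (t = (-5*(-2))*(-35 - 42*3 - 7*3²) = 10*(-35 - 126 - 7*9) = 10*(-35 - 126 - 63) = 10*(-224) = -2240)
√(t² + (14059 - 1*(-8364))) = √((-2240)² + (14059 - 1*(-8364))) = √(5017600 + (14059 + 8364)) = √(5017600 + 22423) = √5040023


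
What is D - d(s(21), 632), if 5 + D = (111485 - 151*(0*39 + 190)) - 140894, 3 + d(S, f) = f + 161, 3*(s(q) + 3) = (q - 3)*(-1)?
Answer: -58894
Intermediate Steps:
s(q) = -2 - q/3 (s(q) = -3 + ((q - 3)*(-1))/3 = -3 + ((-3 + q)*(-1))/3 = -3 + (3 - q)/3 = -3 + (1 - q/3) = -2 - q/3)
d(S, f) = 158 + f (d(S, f) = -3 + (f + 161) = -3 + (161 + f) = 158 + f)
D = -58104 (D = -5 + ((111485 - 151*(0*39 + 190)) - 140894) = -5 + ((111485 - 151*(0 + 190)) - 140894) = -5 + ((111485 - 151*190) - 140894) = -5 + ((111485 - 28690) - 140894) = -5 + (82795 - 140894) = -5 - 58099 = -58104)
D - d(s(21), 632) = -58104 - (158 + 632) = -58104 - 1*790 = -58104 - 790 = -58894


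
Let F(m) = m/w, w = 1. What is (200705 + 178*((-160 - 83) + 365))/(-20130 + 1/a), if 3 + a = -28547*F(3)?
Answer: -19049024124/1724013721 ≈ -11.049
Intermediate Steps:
F(m) = m (F(m) = m/1 = m*1 = m)
a = -85644 (a = -3 - 28547*3 = -3 - 85641 = -85644)
(200705 + 178*((-160 - 83) + 365))/(-20130 + 1/a) = (200705 + 178*((-160 - 83) + 365))/(-20130 + 1/(-85644)) = (200705 + 178*(-243 + 365))/(-20130 - 1/85644) = (200705 + 178*122)/(-1724013721/85644) = (200705 + 21716)*(-85644/1724013721) = 222421*(-85644/1724013721) = -19049024124/1724013721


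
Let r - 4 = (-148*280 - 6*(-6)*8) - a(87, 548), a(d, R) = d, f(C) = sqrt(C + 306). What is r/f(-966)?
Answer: 2749*I*sqrt(165)/22 ≈ 1605.1*I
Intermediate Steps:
f(C) = sqrt(306 + C)
r = -41235 (r = 4 + ((-148*280 - 6*(-6)*8) - 1*87) = 4 + ((-41440 + 36*8) - 87) = 4 + ((-41440 + 288) - 87) = 4 + (-41152 - 87) = 4 - 41239 = -41235)
r/f(-966) = -41235/sqrt(306 - 966) = -41235*(-I*sqrt(165)/330) = -(-2749)*I*sqrt(165)/22 = 2749*I*sqrt(165)/22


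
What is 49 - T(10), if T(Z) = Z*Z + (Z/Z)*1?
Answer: -52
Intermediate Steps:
T(Z) = 1 + Z² (T(Z) = Z² + 1*1 = Z² + 1 = 1 + Z²)
49 - T(10) = 49 - (1 + 10²) = 49 - (1 + 100) = 49 - 1*101 = 49 - 101 = -52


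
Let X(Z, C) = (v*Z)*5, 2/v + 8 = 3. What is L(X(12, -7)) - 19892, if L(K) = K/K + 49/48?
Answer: -954719/48 ≈ -19890.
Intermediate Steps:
v = -⅖ (v = 2/(-8 + 3) = 2/(-5) = 2*(-⅕) = -⅖ ≈ -0.40000)
X(Z, C) = -2*Z (X(Z, C) = -2*Z/5*5 = -2*Z)
L(K) = 97/48 (L(K) = 1 + 49*(1/48) = 1 + 49/48 = 97/48)
L(X(12, -7)) - 19892 = 97/48 - 19892 = -954719/48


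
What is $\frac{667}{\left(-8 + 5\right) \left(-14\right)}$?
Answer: $\frac{667}{42} \approx 15.881$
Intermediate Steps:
$\frac{667}{\left(-8 + 5\right) \left(-14\right)} = \frac{667}{\left(-3\right) \left(-14\right)} = \frac{667}{42}$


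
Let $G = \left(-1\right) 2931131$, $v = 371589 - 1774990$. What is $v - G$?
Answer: $1527730$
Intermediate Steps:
$v = -1403401$ ($v = 371589 - 1774990 = -1403401$)
$G = -2931131$
$v - G = -1403401 - -2931131 = -1403401 + 2931131 = 1527730$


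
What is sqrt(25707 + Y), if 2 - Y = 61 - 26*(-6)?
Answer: 2*sqrt(6373) ≈ 159.66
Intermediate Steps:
Y = -215 (Y = 2 - (61 - 26*(-6)) = 2 - (61 + 156) = 2 - 1*217 = 2 - 217 = -215)
sqrt(25707 + Y) = sqrt(25707 - 215) = sqrt(25492) = 2*sqrt(6373)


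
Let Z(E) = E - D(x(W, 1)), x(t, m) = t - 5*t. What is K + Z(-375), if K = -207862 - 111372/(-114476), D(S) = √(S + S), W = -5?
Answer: -5959506860/28619 - 2*√10 ≈ -2.0824e+5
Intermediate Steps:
x(t, m) = -4*t
D(S) = √2*√S (D(S) = √(2*S) = √2*√S)
K = -5948774735/28619 (K = -207862 - 111372*(-1/114476) = -207862 + 27843/28619 = -5948774735/28619 ≈ -2.0786e+5)
Z(E) = E - 2*√10 (Z(E) = E - √2*√(-4*(-5)) = E - √2*√20 = E - √2*2*√5 = E - 2*√10)
K + Z(-375) = -5948774735/28619 + (-375 - 2*√10) = -5959506860/28619 - 2*√10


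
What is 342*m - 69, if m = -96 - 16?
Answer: -38373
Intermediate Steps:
m = -112
342*m - 69 = 342*(-112) - 69 = -38304 - 69 = -38373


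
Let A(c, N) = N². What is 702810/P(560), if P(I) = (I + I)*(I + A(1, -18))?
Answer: 70281/99008 ≈ 0.70985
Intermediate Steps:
P(I) = 2*I*(324 + I) (P(I) = (I + I)*(I + (-18)²) = (2*I)*(I + 324) = (2*I)*(324 + I) = 2*I*(324 + I))
702810/P(560) = 702810/((2*560*(324 + 560))) = 702810/((2*560*884)) = 702810/990080 = 702810*(1/990080) = 70281/99008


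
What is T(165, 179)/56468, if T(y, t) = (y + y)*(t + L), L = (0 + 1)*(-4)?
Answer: 28875/28234 ≈ 1.0227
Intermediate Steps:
L = -4 (L = 1*(-4) = -4)
T(y, t) = 2*y*(-4 + t) (T(y, t) = (y + y)*(t - 4) = (2*y)*(-4 + t) = 2*y*(-4 + t))
T(165, 179)/56468 = (2*165*(-4 + 179))/56468 = (2*165*175)*(1/56468) = 57750*(1/56468) = 28875/28234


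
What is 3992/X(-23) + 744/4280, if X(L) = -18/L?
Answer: 24561617/4815 ≈ 5101.1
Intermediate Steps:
3992/X(-23) + 744/4280 = 3992/((-18/(-23))) + 744/4280 = 3992/((-18*(-1/23))) + 744*(1/4280) = 3992/(18/23) + 93/535 = 3992*(23/18) + 93/535 = 45908/9 + 93/535 = 24561617/4815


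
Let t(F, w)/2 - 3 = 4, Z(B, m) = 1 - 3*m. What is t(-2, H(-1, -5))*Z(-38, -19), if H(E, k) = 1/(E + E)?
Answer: 812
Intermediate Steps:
H(E, k) = 1/(2*E)
t(F, w) = 14 (t(F, w) = 6 + 2*4 = 6 + 8 = 14)
t(-2, H(-1, -5))*Z(-38, -19) = 14*(1 - 3*(-19)) = 14*(1 + 57) = 14*58 = 812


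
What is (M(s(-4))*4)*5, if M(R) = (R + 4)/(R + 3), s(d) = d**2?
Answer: 400/19 ≈ 21.053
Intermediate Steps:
M(R) = (4 + R)/(3 + R)
(M(s(-4))*4)*5 = (((4 + (-4)**2)/(3 + (-4)**2))*4)*5 = (((4 + 16)/(3 + 16))*4)*5 = ((20/19)*4)*5 = (80/19)*5 = 400/19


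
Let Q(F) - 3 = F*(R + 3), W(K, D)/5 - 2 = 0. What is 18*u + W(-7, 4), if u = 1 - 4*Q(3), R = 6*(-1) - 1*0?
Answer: 460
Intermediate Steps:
W(K, D) = 10 (W(K, D) = 10 + 5*0 = 10 + 0 = 10)
R = -6 (R = -6 + 0 = -6)
Q(F) = 3 - 3*F (Q(F) = 3 + F*(-6 + 3) = 3 + F*(-3) = 3 - 3*F)
u = 25 (u = 1 - 4*(3 - 3*3) = 1 - 4*(3 - 9) = 1 - 4*(-6) = 1 + 24 = 25)
18*u + W(-7, 4) = 18*25 + 10 = 450 + 10 = 460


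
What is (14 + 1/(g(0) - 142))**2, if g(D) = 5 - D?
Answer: 3674889/18769 ≈ 195.80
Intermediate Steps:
(14 + 1/(g(0) - 142))**2 = (14 + 1/((5 - 1*0) - 142))**2 = (14 + 1/((5 + 0) - 142))**2 = (14 + 1/(5 - 142))**2 = (14 + 1/(-137))**2 = (14 - 1/137)**2 = (1917/137)**2 = 3674889/18769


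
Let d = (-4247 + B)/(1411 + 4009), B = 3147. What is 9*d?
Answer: -495/271 ≈ -1.8266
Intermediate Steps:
d = -55/271 (d = (-4247 + 3147)/(1411 + 4009) = -1100/5420 = -1100*1/5420 = -55/271 ≈ -0.20295)
9*d = 9*(-55/271) = -495/271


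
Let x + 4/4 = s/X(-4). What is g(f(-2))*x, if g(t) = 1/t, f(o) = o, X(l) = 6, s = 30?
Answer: -2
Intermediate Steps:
x = 4 (x = -1 + 30/6 = -1 + 30*(1/6) = -1 + 5 = 4)
g(f(-2))*x = 4/(-2) = -1/2*4 = -2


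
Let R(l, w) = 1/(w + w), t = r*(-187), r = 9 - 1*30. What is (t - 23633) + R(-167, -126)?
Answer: -4965913/252 ≈ -19706.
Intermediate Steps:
r = -21 (r = 9 - 30 = -21)
t = 3927 (t = -21*(-187) = 3927)
R(l, w) = 1/(2*w)
(t - 23633) + R(-167, -126) = (3927 - 23633) + (1/2)/(-126) = -19706 + (1/2)*(-1/126) = -19706 - 1/252 = -4965913/252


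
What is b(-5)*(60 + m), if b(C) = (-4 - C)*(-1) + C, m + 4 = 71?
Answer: -762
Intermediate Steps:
m = 67 (m = -4 + 71 = 67)
b(C) = 4 + 2*C (b(C) = (4 + C) + C = 4 + 2*C)
b(-5)*(60 + m) = (4 + 2*(-5))*(60 + 67) = (4 - 10)*127 = -6*127 = -762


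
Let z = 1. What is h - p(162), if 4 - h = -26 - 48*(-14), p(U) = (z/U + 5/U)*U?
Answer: -648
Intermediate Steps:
p(U) = 6 (p(U) = (1/U + 5/U)*U = (6/U)*U = 6)
h = -642 (h = 4 - (-26 - 48*(-14)) = 4 - (-26 + 672) = 4 - 1*646 = 4 - 646 = -642)
h - p(162) = -642 - 1*6 = -642 - 6 = -648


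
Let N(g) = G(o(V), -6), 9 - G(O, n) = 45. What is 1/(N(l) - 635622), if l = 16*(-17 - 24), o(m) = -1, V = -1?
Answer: -1/635658 ≈ -1.5732e-6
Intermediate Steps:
G(O, n) = -36 (G(O, n) = 9 - 1*45 = 9 - 45 = -36)
l = -656 (l = 16*(-41) = -656)
N(g) = -36
1/(N(l) - 635622) = 1/(-36 - 635622) = 1/(-635658) = -1/635658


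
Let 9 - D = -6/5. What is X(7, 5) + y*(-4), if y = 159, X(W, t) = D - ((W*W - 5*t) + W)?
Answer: -3284/5 ≈ -656.80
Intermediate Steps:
D = 51/5 (D = 9 - (-6)/5 = 9 - 1*(-6/5) = 9 + 6/5 = 51/5 ≈ 10.200)
X(W, t) = 51/5 - W - W**2 + 5*t (X(W, t) = 51/5 - ((W*W - 5*t) + W) = 51/5 - ((W**2 - 5*t) + W) = 51/5 - (W + W**2 - 5*t) = 51/5 + (-W - W**2 + 5*t) = 51/5 - W - W**2 + 5*t)
X(7, 5) + y*(-4) = (51/5 - 1*7 - 1*7**2 + 5*5) + 159*(-4) = (51/5 - 7 - 1*49 + 25) - 636 = (51/5 - 7 - 49 + 25) - 636 = -104/5 - 636 = -3284/5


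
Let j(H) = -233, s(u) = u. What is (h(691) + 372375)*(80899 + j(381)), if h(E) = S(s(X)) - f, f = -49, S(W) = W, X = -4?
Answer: 30041631720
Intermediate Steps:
h(E) = 45 (h(E) = -4 - 1*(-49) = -4 + 49 = 45)
(h(691) + 372375)*(80899 + j(381)) = (45 + 372375)*(80899 - 233) = 372420*80666 = 30041631720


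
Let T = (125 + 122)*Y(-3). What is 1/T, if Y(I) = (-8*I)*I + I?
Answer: -1/18525 ≈ -5.3981e-5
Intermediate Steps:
Y(I) = I - 8*I² (Y(I) = -8*I² + I = I - 8*I²)
T = -18525 (T = (125 + 122)*(-3*(1 - 8*(-3))) = 247*(-3*(1 + 24)) = 247*(-3*25) = 247*(-75) = -18525)
1/T = 1/(-18525) = -1/18525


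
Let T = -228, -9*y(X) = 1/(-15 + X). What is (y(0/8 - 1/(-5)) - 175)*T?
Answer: 4428710/111 ≈ 39898.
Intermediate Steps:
y(X) = -1/(9*(-15 + X))
(y(0/8 - 1/(-5)) - 175)*T = (-1/(-135 + 9*(0/8 - 1/(-5))) - 175)*(-228) = (-1/(-135 + 9*(0*(⅛) - 1*(-⅕))) - 175)*(-228) = (-1/(-135 + 9*(0 + ⅕)) - 175)*(-228) = (-1/(-135 + 9*(⅕)) - 175)*(-228) = (-1/(-135 + 9/5) - 175)*(-228) = (-1/(-666/5) - 175)*(-228) = (-1*(-5/666) - 175)*(-228) = (5/666 - 175)*(-228) = -116545/666*(-228) = 4428710/111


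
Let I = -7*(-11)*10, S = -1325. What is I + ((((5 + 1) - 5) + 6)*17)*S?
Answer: -156905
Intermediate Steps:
I = 770 (I = 77*10 = 770)
I + ((((5 + 1) - 5) + 6)*17)*S = 770 + ((((5 + 1) - 5) + 6)*17)*(-1325) = 770 + (((6 - 5) + 6)*17)*(-1325) = 770 + ((1 + 6)*17)*(-1325) = 770 + (7*17)*(-1325) = 770 + 119*(-1325) = 770 - 157675 = -156905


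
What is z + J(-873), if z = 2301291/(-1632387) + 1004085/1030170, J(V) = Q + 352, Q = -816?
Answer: -17355796075003/37369691462 ≈ -464.44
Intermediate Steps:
J(V) = -464 (J(V) = -816 + 352 = -464)
z = -16259236635/37369691462 (z = 2301291*(-1/1632387) + 1004085*(1/1030170) = -767097/544129 + 66939/68678 = -16259236635/37369691462 ≈ -0.43509)
z + J(-873) = -16259236635/37369691462 - 464 = -17355796075003/37369691462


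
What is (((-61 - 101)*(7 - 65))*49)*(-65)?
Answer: -29926260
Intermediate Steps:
(((-61 - 101)*(7 - 65))*49)*(-65) = (-162*(-58)*49)*(-65) = (9396*49)*(-65) = 460404*(-65) = -29926260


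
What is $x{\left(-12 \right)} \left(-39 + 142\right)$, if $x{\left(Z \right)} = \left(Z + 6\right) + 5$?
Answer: $-103$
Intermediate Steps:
$x{\left(Z \right)} = 11 + Z$ ($x{\left(Z \right)} = \left(6 + Z\right) + 5 = 11 + Z$)
$x{\left(-12 \right)} \left(-39 + 142\right) = \left(11 - 12\right) \left(-39 + 142\right) = \left(-1\right) 103 = -103$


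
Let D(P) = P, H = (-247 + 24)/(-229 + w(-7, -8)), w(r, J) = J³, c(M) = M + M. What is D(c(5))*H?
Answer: 2230/741 ≈ 3.0094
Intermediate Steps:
c(M) = 2*M
H = 223/741 (H = (-247 + 24)/(-229 + (-8)³) = -223/(-229 - 512) = -223/(-741) = -223*(-1/741) = 223/741 ≈ 0.30094)
D(c(5))*H = (2*5)*(223/741) = 10*(223/741) = 2230/741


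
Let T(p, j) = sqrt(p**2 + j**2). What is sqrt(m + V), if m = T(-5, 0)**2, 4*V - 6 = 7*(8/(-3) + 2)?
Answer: 2*sqrt(57)/3 ≈ 5.0332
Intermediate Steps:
V = 1/3 (V = 3/2 + (7*(8/(-3) + 2))/4 = 3/2 + (7*(8*(-1/3) + 2))/4 = 3/2 + (7*(-8/3 + 2))/4 = 3/2 + (7*(-2/3))/4 = 3/2 + (1/4)*(-14/3) = 3/2 - 7/6 = 1/3 ≈ 0.33333)
T(p, j) = sqrt(j**2 + p**2)
m = 25 (m = (sqrt(0**2 + (-5)**2))**2 = (sqrt(0 + 25))**2 = (sqrt(25))**2 = 5**2 = 25)
sqrt(m + V) = sqrt(25 + 1/3) = sqrt(76/3) = 2*sqrt(57)/3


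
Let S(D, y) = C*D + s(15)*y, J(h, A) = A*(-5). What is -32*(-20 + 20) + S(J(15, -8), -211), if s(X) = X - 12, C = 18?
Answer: 87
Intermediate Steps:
s(X) = -12 + X
J(h, A) = -5*A
S(D, y) = 3*y + 18*D (S(D, y) = 18*D + (-12 + 15)*y = 18*D + 3*y = 3*y + 18*D)
-32*(-20 + 20) + S(J(15, -8), -211) = -32*(-20 + 20) + (3*(-211) + 18*(-5*(-8))) = -32*0 + (-633 + 18*40) = 0 + (-633 + 720) = 0 + 87 = 87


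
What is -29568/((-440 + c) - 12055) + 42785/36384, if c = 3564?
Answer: 485971649/108315168 ≈ 4.4866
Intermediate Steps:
-29568/((-440 + c) - 12055) + 42785/36384 = -29568/((-440 + 3564) - 12055) + 42785/36384 = -29568/(3124 - 12055) + 42785*(1/36384) = -29568/(-8931) + 42785/36384 = -29568*(-1/8931) + 42785/36384 = 9856/2977 + 42785/36384 = 485971649/108315168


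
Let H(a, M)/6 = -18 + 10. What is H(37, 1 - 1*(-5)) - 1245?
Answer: -1293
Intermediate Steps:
H(a, M) = -48 (H(a, M) = 6*(-18 + 10) = 6*(-8) = -48)
H(37, 1 - 1*(-5)) - 1245 = -48 - 1245 = -1293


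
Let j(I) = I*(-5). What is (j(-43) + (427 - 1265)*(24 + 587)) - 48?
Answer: -511851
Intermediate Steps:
j(I) = -5*I
(j(-43) + (427 - 1265)*(24 + 587)) - 48 = (-5*(-43) + (427 - 1265)*(24 + 587)) - 48 = (215 - 838*611) - 48 = (215 - 512018) - 48 = -511803 - 48 = -511851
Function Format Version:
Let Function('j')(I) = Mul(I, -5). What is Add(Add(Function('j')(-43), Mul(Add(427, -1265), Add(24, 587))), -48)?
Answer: -511851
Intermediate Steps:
Function('j')(I) = Mul(-5, I)
Add(Add(Function('j')(-43), Mul(Add(427, -1265), Add(24, 587))), -48) = Add(Add(Mul(-5, -43), Mul(Add(427, -1265), Add(24, 587))), -48) = Add(Add(215, Mul(-838, 611)), -48) = Add(Add(215, -512018), -48) = Add(-511803, -48) = -511851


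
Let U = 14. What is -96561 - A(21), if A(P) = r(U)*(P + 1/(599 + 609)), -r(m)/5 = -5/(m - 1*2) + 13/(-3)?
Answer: -468992807/4832 ≈ -97060.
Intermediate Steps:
r(m) = 65/3 + 25/(-2 + m) (r(m) = -5*(-5/(m - 1*2) + 13/(-3)) = -5*(-5/(m - 2) + 13*(-1/3)) = -5*(-5/(-2 + m) - 13/3) = -5*(-13/3 - 5/(-2 + m)) = 65/3 + 25/(-2 + m))
A(P) = 95/4832 + 95*P/4 (A(P) = (5*(-11 + 13*14)/(3*(-2 + 14)))*(P + 1/(599 + 609)) = ((5/3)*(-11 + 182)/12)*(P + 1/1208) = ((5/3)*(1/12)*171)*(P + 1/1208) = 95*(1/1208 + P)/4 = 95/4832 + 95*P/4)
-96561 - A(21) = -96561 - (95/4832 + (95/4)*21) = -96561 - (95/4832 + 1995/4) = -96561 - 1*2410055/4832 = -96561 - 2410055/4832 = -468992807/4832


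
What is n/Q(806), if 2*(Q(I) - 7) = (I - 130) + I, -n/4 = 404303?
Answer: -404303/187 ≈ -2162.0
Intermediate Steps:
n = -1617212 (n = -4*404303 = -1617212)
Q(I) = -58 + I (Q(I) = 7 + ((I - 130) + I)/2 = 7 + ((-130 + I) + I)/2 = 7 + (-130 + 2*I)/2 = 7 + (-65 + I) = -58 + I)
n/Q(806) = -1617212/(-58 + 806) = -1617212/748 = -1617212*1/748 = -404303/187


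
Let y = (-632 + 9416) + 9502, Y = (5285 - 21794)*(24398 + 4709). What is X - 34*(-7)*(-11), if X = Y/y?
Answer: -528400211/18286 ≈ -28896.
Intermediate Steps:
Y = -480527463 (Y = -16509*29107 = -480527463)
y = 18286 (y = 8784 + 9502 = 18286)
X = -480527463/18286 ≈ -26278.
X - 34*(-7)*(-11) = -480527463/18286 - 34*(-7)*(-11) = -480527463/18286 - (-238)*(-11) = -480527463/18286 - 1*2618 = -480527463/18286 - 2618 = -528400211/18286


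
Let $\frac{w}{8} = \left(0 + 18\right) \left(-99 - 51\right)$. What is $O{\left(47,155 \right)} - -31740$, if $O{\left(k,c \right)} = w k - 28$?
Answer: $-983488$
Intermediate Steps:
$w = -21600$ ($w = 8 \left(0 + 18\right) \left(-99 - 51\right) = 8 \cdot 18 \left(-150\right) = 8 \left(-2700\right) = -21600$)
$O{\left(k,c \right)} = -28 - 21600 k$ ($O{\left(k,c \right)} = - 21600 k - 28 = -28 - 21600 k$)
$O{\left(47,155 \right)} - -31740 = \left(-28 - 1015200\right) - -31740 = \left(-28 - 1015200\right) + 31740 = -1015228 + 31740 = -983488$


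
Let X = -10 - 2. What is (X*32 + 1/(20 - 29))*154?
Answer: -532378/9 ≈ -59153.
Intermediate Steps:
X = -12
(X*32 + 1/(20 - 29))*154 = (-12*32 + 1/(20 - 29))*154 = (-384 + 1/(-9))*154 = (-384 - ⅑)*154 = -3457/9*154 = -532378/9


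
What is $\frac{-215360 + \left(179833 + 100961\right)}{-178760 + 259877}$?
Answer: $\frac{65434}{81117} \approx 0.80666$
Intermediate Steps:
$\frac{-215360 + \left(179833 + 100961\right)}{-178760 + 259877} = \frac{-215360 + 280794}{81117} = 65434 \cdot \frac{1}{81117} = \frac{65434}{81117}$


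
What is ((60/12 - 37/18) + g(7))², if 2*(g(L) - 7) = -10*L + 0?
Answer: 203401/324 ≈ 627.78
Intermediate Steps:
g(L) = 7 - 5*L (g(L) = 7 + (-10*L + 0)/2 = 7 + (-10*L)/2 = 7 - 5*L)
((60/12 - 37/18) + g(7))² = ((60/12 - 37/18) + (7 - 5*7))² = ((60*(1/12) - 37*1/18) + (7 - 35))² = ((5 - 37/18) - 28)² = (53/18 - 28)² = (-451/18)² = 203401/324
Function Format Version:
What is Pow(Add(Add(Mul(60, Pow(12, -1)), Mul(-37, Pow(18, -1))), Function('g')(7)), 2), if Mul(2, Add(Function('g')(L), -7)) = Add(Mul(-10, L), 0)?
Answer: Rational(203401, 324) ≈ 627.78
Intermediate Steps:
Function('g')(L) = Add(7, Mul(-5, L)) (Function('g')(L) = Add(7, Mul(Rational(1, 2), Add(Mul(-10, L), 0))) = Add(7, Mul(Rational(1, 2), Mul(-10, L))) = Add(7, Mul(-5, L)))
Pow(Add(Add(Mul(60, Pow(12, -1)), Mul(-37, Pow(18, -1))), Function('g')(7)), 2) = Pow(Add(Add(Mul(60, Pow(12, -1)), Mul(-37, Pow(18, -1))), Add(7, Mul(-5, 7))), 2) = Pow(Add(Add(Mul(60, Rational(1, 12)), Mul(-37, Rational(1, 18))), Add(7, -35)), 2) = Pow(Add(Add(5, Rational(-37, 18)), -28), 2) = Pow(Add(Rational(53, 18), -28), 2) = Pow(Rational(-451, 18), 2) = Rational(203401, 324)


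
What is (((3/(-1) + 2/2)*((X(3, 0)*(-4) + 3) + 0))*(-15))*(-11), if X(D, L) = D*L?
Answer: -990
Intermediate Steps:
(((3/(-1) + 2/2)*((X(3, 0)*(-4) + 3) + 0))*(-15))*(-11) = (((3/(-1) + 2/2)*(((3*0)*(-4) + 3) + 0))*(-15))*(-11) = (((3*(-1) + 2*(½))*((0*(-4) + 3) + 0))*(-15))*(-11) = (((-3 + 1)*((0 + 3) + 0))*(-15))*(-11) = (-2*(3 + 0)*(-15))*(-11) = (-2*3*(-15))*(-11) = -6*(-15)*(-11) = 90*(-11) = -990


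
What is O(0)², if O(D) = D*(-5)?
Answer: 0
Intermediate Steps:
O(D) = -5*D
O(0)² = (-5*0)² = 0² = 0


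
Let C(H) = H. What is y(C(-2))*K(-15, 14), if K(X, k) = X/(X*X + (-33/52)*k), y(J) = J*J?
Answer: -520/1873 ≈ -0.27763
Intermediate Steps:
y(J) = J²
K(X, k) = X/(X² - 33*k/52) (K(X, k) = X/(X² + (-33*1/52)*k) = X/(X² - 33*k/52))
y(C(-2))*K(-15, 14) = (-2)²*(52*(-15)/(-33*14 + 52*(-15)²)) = 4*(52*(-15)/(-462 + 52*225)) = 4*(52*(-15)/(-462 + 11700)) = 4*(52*(-15)/11238) = 4*(52*(-15)*(1/11238)) = 4*(-130/1873) = -520/1873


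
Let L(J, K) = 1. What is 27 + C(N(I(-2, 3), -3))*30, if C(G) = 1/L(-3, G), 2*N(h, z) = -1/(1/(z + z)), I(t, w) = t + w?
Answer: 57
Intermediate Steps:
N(h, z) = -z (N(h, z) = (-1/(1/(z + z)))/2 = (-1/(1/(2*z)))/2 = (-2*z)/2 = -z)
C(G) = 1 (C(G) = 1/1 = 1)
27 + C(N(I(-2, 3), -3))*30 = 27 + 1*30 = 27 + 30 = 57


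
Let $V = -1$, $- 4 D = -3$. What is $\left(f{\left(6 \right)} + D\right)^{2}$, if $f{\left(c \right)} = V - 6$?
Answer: $\frac{625}{16} \approx 39.063$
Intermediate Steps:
$D = \frac{3}{4}$ ($D = \left(- \frac{1}{4}\right) \left(-3\right) = \frac{3}{4} \approx 0.75$)
$f{\left(c \right)} = -7$ ($f{\left(c \right)} = -1 - 6 = -7$)
$\left(f{\left(6 \right)} + D\right)^{2} = \left(-7 + \frac{3}{4}\right)^{2} = \left(- \frac{25}{4}\right)^{2} = \frac{625}{16}$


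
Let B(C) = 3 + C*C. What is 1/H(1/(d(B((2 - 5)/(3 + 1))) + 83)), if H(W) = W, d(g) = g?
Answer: 1385/16 ≈ 86.563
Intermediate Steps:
B(C) = 3 + C²
1/H(1/(d(B((2 - 5)/(3 + 1))) + 83)) = 1/(1/((3 + ((2 - 5)/(3 + 1))²) + 83)) = 1/(1/((3 + (-3/4)²) + 83)) = 1/(1/((3 + (-3*¼)²) + 83)) = 1/(1/((3 + (-¾)²) + 83)) = 1/(1/((3 + 9/16) + 83)) = 1/(1/(57/16 + 83)) = 1/(1/(1385/16)) = 1/(16/1385) = 1385/16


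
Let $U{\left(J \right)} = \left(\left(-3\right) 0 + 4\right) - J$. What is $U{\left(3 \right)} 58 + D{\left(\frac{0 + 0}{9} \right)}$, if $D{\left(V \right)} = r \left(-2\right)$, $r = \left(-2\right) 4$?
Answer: $74$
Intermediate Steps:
$r = -8$
$U{\left(J \right)} = 4 - J$ ($U{\left(J \right)} = \left(0 + 4\right) - J = 4 - J$)
$D{\left(V \right)} = 16$ ($D{\left(V \right)} = \left(-8\right) \left(-2\right) = 16$)
$U{\left(3 \right)} 58 + D{\left(\frac{0 + 0}{9} \right)} = \left(4 - 3\right) 58 + 16 = 1 \cdot 58 + 16 = 58 + 16 = 74$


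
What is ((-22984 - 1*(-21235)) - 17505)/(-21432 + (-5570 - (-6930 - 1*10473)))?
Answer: 19254/9599 ≈ 2.0058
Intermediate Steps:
((-22984 - 1*(-21235)) - 17505)/(-21432 + (-5570 - (-6930 - 1*10473))) = ((-22984 + 21235) - 17505)/(-21432 + (-5570 - (-6930 - 10473))) = (-1749 - 17505)/(-21432 + (-5570 - 1*(-17403))) = -19254/(-21432 + (-5570 + 17403)) = -19254/(-21432 + 11833) = -19254/(-9599) = -19254*(-1/9599) = 19254/9599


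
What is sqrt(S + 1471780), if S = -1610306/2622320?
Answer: 3*sqrt(70283211569965570)/655580 ≈ 1213.2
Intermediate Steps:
S = -805153/1311160 (S = -1610306*1/2622320 = -805153/1311160 ≈ -0.61408)
sqrt(S + 1471780) = sqrt(-805153/1311160 + 1471780) = sqrt(1929738259647/1311160) = 3*sqrt(70283211569965570)/655580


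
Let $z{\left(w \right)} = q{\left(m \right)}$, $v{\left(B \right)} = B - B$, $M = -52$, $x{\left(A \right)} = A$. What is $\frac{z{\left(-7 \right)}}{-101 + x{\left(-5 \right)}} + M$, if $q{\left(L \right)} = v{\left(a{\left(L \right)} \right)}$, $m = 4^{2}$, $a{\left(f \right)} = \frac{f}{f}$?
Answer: $-52$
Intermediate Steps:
$a{\left(f \right)} = 1$
$m = 16$
$v{\left(B \right)} = 0$
$q{\left(L \right)} = 0$
$z{\left(w \right)} = 0$
$\frac{z{\left(-7 \right)}}{-101 + x{\left(-5 \right)}} + M = \frac{0}{-101 - 5} - 52 = \frac{0}{-106} - 52 = 0 \left(- \frac{1}{106}\right) - 52 = 0 - 52 = -52$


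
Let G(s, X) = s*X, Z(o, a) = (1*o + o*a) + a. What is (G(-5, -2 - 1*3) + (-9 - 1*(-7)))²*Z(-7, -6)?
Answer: 15341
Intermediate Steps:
Z(o, a) = a + o + a*o (Z(o, a) = (o + a*o) + a = a + o + a*o)
G(s, X) = X*s
(G(-5, -2 - 1*3) + (-9 - 1*(-7)))²*Z(-7, -6) = ((-2 - 1*3)*(-5) + (-9 - 1*(-7)))²*(-6 - 7 - 6*(-7)) = ((-2 - 3)*(-5) + (-9 + 7))²*(-6 - 7 + 42) = (-5*(-5) - 2)²*29 = (25 - 2)²*29 = 23²*29 = 529*29 = 15341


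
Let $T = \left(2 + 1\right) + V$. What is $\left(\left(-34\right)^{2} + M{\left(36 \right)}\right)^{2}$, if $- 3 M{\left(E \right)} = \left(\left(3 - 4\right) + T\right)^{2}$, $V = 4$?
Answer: $1308736$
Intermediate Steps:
$T = 7$ ($T = \left(2 + 1\right) + 4 = 3 + 4 = 7$)
$M{\left(E \right)} = -12$ ($M{\left(E \right)} = - \frac{\left(\left(3 - 4\right) + 7\right)^{2}}{3} = - \frac{\left(-1 + 7\right)^{2}}{3} = - \frac{6^{2}}{3} = \left(- \frac{1}{3}\right) 36 = -12$)
$\left(\left(-34\right)^{2} + M{\left(36 \right)}\right)^{2} = \left(\left(-34\right)^{2} - 12\right)^{2} = \left(1156 - 12\right)^{2} = 1144^{2} = 1308736$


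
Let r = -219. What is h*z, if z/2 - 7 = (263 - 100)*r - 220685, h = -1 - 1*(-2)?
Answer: -512750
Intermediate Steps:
h = 1 (h = -1 + 2 = 1)
z = -512750 (z = 14 + 2*((263 - 100)*(-219) - 220685) = 14 + 2*(163*(-219) - 220685) = 14 + 2*(-35697 - 220685) = 14 + 2*(-256382) = 14 - 512764 = -512750)
h*z = 1*(-512750) = -512750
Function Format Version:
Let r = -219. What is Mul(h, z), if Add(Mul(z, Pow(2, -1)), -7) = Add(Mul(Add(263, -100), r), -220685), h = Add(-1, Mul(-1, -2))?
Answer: -512750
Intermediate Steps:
h = 1 (h = Add(-1, 2) = 1)
z = -512750 (z = Add(14, Mul(2, Add(Mul(Add(263, -100), -219), -220685))) = Add(14, Mul(2, Add(Mul(163, -219), -220685))) = Add(14, Mul(2, Add(-35697, -220685))) = Add(14, Mul(2, -256382)) = Add(14, -512764) = -512750)
Mul(h, z) = Mul(1, -512750) = -512750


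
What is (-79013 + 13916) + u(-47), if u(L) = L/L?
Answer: -65096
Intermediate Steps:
u(L) = 1
(-79013 + 13916) + u(-47) = (-79013 + 13916) + 1 = -65097 + 1 = -65096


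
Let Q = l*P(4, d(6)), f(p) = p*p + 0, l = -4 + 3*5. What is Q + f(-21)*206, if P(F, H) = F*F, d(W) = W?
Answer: 91022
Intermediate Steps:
P(F, H) = F²
l = 11 (l = -4 + 15 = 11)
f(p) = p² (f(p) = p² + 0 = p²)
Q = 176 (Q = 11*4² = 11*16 = 176)
Q + f(-21)*206 = 176 + (-21)²*206 = 176 + 441*206 = 176 + 90846 = 91022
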